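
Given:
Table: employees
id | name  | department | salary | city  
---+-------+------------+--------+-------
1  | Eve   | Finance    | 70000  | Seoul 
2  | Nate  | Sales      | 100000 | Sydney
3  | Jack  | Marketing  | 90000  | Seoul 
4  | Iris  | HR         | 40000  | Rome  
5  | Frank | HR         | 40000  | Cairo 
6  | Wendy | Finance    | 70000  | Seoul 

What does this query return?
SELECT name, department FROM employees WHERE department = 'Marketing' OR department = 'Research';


Filtering: department = 'Marketing' OR 'Research'
Matching: 1 rows

1 rows:
Jack, Marketing


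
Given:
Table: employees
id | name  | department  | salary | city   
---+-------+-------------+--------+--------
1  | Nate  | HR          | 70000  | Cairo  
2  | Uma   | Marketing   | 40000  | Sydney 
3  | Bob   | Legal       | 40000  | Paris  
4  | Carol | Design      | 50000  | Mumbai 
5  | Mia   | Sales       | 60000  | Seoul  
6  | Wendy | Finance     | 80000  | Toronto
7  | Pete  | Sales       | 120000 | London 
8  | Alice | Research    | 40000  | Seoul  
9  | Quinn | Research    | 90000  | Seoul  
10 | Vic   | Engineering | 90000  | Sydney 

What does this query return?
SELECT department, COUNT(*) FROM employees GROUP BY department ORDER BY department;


Assigning each row to its department group:
  Nate -> HR
  Uma -> Marketing
  Bob -> Legal
  Carol -> Design
  Mia -> Sales
  Wendy -> Finance
  Pete -> Sales
  Alice -> Research
  Quinn -> Research
  Vic -> Engineering


8 groups:
Design, 1
Engineering, 1
Finance, 1
HR, 1
Legal, 1
Marketing, 1
Research, 2
Sales, 2


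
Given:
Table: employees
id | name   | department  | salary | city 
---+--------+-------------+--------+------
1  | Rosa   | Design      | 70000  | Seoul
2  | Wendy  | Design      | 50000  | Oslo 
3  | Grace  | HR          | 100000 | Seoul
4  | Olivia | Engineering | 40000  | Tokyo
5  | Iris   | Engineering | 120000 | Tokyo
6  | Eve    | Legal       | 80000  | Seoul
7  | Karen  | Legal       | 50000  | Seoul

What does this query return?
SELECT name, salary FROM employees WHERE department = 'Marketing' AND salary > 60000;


Filtering: department = 'Marketing' AND salary > 60000
Matching: 0 rows

Empty result set (0 rows)


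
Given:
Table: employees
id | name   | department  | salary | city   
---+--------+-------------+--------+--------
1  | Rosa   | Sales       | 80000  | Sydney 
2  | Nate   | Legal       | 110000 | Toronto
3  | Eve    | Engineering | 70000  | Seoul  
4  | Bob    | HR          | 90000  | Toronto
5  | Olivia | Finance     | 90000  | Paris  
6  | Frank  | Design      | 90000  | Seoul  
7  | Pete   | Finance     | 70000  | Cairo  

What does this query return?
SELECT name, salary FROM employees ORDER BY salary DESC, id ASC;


Sorting by salary DESC, then id ASC for ties

7 rows:
Nate, 110000
Bob, 90000
Olivia, 90000
Frank, 90000
Rosa, 80000
Eve, 70000
Pete, 70000


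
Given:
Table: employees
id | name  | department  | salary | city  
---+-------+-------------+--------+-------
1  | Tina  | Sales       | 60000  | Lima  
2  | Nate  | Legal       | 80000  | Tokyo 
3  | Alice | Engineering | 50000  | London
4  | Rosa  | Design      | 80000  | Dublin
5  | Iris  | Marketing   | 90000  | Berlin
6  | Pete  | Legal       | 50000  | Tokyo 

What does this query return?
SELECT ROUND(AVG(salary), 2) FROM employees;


SUM(salary) = 410000
COUNT = 6
ROUND(AVG, 2) = ROUND(410000 / 6, 2) = 68333.33

68333.33


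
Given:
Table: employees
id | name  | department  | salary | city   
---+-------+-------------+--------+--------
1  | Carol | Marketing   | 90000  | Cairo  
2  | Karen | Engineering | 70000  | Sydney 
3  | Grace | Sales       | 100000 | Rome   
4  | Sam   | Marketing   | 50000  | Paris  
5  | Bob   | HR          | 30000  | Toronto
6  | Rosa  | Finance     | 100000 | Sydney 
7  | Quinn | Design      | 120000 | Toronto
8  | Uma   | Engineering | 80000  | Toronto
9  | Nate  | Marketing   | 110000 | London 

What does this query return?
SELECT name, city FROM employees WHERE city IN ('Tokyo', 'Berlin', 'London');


Filtering: city IN ('Tokyo', 'Berlin', 'London')
Matching: 1 rows

1 rows:
Nate, London


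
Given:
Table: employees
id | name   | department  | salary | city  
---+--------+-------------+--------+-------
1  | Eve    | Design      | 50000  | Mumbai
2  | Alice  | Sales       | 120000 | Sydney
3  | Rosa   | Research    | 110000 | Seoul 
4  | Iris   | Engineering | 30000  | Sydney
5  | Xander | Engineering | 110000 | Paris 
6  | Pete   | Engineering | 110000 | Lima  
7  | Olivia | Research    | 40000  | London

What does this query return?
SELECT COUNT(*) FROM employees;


COUNT(*) counts all rows

7


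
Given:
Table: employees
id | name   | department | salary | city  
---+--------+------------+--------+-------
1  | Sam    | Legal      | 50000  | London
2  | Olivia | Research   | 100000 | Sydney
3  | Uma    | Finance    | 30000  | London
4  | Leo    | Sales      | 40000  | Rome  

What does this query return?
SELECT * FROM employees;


SELECT * returns all 4 rows with all columns

4 rows:
1, Sam, Legal, 50000, London
2, Olivia, Research, 100000, Sydney
3, Uma, Finance, 30000, London
4, Leo, Sales, 40000, Rome


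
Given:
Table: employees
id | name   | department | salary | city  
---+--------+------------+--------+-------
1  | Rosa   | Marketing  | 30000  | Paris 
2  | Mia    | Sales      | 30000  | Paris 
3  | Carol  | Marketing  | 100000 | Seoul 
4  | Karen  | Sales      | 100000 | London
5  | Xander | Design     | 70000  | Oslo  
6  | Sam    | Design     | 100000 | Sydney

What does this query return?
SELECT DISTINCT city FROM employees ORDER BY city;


All 'city' values (row order): Paris, Paris, Seoul, London, Oslo, Sydney
Removing duplicates leaves 5 unique value(s).

5 values:
London
Oslo
Paris
Seoul
Sydney


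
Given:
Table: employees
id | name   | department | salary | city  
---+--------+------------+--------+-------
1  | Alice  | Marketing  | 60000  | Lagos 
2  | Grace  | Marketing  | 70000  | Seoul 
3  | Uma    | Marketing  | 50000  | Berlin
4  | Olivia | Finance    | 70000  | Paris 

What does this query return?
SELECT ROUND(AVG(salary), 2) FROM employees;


SUM(salary) = 250000
COUNT = 4
ROUND(AVG, 2) = ROUND(250000 / 4, 2) = 62500.0

62500.0


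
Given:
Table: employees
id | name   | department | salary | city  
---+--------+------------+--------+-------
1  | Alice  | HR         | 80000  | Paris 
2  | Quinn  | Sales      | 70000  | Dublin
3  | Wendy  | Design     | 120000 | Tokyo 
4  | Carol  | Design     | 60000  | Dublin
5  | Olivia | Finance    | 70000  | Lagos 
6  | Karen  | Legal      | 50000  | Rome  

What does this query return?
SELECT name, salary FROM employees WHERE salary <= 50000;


Filtering: salary <= 50000
Matching: 1 rows

1 rows:
Karen, 50000


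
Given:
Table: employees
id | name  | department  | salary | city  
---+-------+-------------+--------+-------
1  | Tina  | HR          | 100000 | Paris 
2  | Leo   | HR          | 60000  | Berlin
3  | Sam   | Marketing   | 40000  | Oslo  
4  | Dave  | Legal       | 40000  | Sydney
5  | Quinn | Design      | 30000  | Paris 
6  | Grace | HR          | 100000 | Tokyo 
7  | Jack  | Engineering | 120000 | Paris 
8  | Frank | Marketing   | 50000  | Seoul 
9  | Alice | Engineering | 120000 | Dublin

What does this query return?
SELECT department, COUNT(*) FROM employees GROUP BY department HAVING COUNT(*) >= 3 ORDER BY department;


Groups with count >= 3:
  HR: 3 -> PASS
  Design: 1 -> filtered out
  Engineering: 2 -> filtered out
  Legal: 1 -> filtered out
  Marketing: 2 -> filtered out


1 groups:
HR, 3


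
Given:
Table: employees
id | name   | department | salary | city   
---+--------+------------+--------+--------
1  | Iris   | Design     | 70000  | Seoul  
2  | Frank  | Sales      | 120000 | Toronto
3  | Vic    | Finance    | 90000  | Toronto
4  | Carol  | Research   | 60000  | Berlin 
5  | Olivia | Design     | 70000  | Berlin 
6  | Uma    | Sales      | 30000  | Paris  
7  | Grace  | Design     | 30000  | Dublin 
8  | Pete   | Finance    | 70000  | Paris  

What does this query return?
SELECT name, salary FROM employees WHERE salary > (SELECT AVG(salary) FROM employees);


Subquery: AVG(salary) = 67500.0
Filtering: salary > 67500.0
  Iris (70000) -> MATCH
  Frank (120000) -> MATCH
  Vic (90000) -> MATCH
  Olivia (70000) -> MATCH
  Pete (70000) -> MATCH


5 rows:
Iris, 70000
Frank, 120000
Vic, 90000
Olivia, 70000
Pete, 70000


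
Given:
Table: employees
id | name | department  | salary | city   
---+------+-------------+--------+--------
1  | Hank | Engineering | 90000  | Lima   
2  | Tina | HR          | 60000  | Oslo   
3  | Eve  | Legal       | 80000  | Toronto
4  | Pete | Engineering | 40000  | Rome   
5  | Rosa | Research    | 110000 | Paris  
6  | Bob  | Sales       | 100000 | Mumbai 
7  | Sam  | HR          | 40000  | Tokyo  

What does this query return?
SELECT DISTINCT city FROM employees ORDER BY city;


All 'city' values (row order): Lima, Oslo, Toronto, Rome, Paris, Mumbai, Tokyo
Removing duplicates leaves 7 unique value(s).

7 values:
Lima
Mumbai
Oslo
Paris
Rome
Tokyo
Toronto


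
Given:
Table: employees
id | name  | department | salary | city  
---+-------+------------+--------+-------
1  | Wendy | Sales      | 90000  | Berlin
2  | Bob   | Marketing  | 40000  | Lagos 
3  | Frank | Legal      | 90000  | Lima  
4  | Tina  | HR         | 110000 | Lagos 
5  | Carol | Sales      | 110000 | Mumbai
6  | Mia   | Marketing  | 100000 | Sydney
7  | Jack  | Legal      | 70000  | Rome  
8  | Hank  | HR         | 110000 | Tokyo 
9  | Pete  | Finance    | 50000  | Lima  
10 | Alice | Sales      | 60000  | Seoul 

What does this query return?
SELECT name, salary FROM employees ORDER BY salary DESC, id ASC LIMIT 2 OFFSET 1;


Sort by salary DESC (id ASC tiebreak), then skip 1 and take 2
Rows 2 through 3

2 rows:
Carol, 110000
Hank, 110000


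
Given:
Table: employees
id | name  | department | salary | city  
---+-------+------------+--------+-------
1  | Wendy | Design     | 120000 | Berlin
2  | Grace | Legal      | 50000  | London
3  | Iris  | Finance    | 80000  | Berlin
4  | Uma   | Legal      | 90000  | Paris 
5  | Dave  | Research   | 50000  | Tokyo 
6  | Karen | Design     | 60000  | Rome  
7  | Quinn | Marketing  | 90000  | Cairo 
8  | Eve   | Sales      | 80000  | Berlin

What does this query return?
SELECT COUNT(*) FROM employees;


COUNT(*) counts all rows

8


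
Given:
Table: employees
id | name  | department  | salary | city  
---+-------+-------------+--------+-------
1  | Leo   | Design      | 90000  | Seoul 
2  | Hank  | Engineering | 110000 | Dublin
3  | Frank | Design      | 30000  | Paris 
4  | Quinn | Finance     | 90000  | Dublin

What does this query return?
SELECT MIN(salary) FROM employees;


Salaries: 90000, 110000, 30000, 90000
MIN = 30000

30000


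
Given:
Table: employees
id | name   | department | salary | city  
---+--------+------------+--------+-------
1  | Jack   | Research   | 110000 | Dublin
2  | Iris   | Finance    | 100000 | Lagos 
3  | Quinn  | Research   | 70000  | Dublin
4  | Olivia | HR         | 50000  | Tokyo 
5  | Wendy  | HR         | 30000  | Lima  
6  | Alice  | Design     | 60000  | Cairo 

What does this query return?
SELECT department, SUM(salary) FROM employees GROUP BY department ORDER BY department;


Summing salary within each department:
  Design: 60000 = 60000
  Finance: 100000 = 100000
  HR: 50000 + 30000 = 80000
  Research: 110000 + 70000 = 180000


4 groups:
Design, 60000
Finance, 100000
HR, 80000
Research, 180000


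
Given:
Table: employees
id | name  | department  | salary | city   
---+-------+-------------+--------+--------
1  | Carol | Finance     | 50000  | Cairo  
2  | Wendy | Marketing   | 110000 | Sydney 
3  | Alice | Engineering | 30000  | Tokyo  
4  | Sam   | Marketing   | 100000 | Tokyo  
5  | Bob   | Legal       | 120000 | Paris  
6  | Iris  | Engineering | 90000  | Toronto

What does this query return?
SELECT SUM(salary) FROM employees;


SUM(salary) = 50000 + 110000 + 30000 + 100000 + 120000 + 90000 = 500000

500000


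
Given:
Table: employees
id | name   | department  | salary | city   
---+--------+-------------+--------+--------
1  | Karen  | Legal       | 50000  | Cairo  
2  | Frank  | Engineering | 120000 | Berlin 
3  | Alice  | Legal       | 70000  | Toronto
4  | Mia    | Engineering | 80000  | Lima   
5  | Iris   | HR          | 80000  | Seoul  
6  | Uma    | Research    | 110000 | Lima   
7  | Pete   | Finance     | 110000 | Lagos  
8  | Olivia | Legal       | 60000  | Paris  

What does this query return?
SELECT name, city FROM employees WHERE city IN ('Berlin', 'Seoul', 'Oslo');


Filtering: city IN ('Berlin', 'Seoul', 'Oslo')
Matching: 2 rows

2 rows:
Frank, Berlin
Iris, Seoul


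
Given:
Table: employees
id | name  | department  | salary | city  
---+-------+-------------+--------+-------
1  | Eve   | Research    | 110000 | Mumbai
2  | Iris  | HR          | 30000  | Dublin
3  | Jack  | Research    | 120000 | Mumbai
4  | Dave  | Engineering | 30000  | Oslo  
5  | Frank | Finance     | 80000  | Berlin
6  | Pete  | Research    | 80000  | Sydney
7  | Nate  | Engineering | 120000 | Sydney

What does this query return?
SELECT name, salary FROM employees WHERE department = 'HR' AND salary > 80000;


Filtering: department = 'HR' AND salary > 80000
Matching: 0 rows

Empty result set (0 rows)


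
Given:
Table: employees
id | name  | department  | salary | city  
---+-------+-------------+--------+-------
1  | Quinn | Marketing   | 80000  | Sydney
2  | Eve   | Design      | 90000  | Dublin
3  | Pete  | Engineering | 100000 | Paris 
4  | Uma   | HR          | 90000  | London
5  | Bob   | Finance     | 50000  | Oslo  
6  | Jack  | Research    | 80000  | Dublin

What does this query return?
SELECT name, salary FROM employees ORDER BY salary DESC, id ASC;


Sorting by salary DESC, then id ASC for ties

6 rows:
Pete, 100000
Eve, 90000
Uma, 90000
Quinn, 80000
Jack, 80000
Bob, 50000


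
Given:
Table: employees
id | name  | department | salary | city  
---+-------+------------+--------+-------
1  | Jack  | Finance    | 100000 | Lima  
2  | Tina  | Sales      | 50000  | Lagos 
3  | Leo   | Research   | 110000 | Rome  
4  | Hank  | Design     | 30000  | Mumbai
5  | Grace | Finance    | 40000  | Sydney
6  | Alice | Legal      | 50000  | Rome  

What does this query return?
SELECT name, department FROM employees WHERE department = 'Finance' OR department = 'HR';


Filtering: department = 'Finance' OR 'HR'
Matching: 2 rows

2 rows:
Jack, Finance
Grace, Finance


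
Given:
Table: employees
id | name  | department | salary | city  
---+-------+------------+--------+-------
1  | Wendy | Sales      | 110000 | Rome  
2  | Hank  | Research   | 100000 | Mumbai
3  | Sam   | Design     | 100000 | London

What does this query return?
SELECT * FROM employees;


SELECT * returns all 3 rows with all columns

3 rows:
1, Wendy, Sales, 110000, Rome
2, Hank, Research, 100000, Mumbai
3, Sam, Design, 100000, London


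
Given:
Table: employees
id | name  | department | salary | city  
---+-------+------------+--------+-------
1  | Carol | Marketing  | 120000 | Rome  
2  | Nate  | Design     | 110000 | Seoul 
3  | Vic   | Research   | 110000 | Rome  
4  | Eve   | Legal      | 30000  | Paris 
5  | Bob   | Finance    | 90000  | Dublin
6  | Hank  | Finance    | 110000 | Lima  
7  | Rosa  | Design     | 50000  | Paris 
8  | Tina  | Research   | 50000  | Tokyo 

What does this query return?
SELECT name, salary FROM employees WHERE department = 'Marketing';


Filtering: department = 'Marketing'
Matching rows: 1

1 rows:
Carol, 120000


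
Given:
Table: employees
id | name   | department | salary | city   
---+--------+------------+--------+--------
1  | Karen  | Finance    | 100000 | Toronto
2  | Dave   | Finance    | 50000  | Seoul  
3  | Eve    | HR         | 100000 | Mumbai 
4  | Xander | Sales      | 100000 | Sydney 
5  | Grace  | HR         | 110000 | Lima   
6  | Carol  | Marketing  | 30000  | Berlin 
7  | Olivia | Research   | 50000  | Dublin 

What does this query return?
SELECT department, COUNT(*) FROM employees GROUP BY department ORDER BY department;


Assigning each row to its department group:
  Karen -> Finance
  Dave -> Finance
  Eve -> HR
  Xander -> Sales
  Grace -> HR
  Carol -> Marketing
  Olivia -> Research


5 groups:
Finance, 2
HR, 2
Marketing, 1
Research, 1
Sales, 1


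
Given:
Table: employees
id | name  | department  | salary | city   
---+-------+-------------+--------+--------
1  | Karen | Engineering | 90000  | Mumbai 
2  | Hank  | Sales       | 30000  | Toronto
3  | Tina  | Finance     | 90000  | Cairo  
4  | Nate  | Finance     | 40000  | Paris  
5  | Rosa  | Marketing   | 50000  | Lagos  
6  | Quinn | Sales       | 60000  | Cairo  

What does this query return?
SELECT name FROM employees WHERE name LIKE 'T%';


LIKE 'T%' matches names starting with 'T'
Matching: 1

1 rows:
Tina


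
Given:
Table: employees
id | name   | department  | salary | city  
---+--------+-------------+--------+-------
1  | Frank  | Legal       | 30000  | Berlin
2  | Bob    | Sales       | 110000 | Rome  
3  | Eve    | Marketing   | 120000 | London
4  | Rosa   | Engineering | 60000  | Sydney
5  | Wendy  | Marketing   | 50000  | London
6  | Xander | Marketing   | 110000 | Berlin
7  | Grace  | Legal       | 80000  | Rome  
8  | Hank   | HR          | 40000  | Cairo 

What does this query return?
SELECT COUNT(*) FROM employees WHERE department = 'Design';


Counting rows where department = 'Design'


0


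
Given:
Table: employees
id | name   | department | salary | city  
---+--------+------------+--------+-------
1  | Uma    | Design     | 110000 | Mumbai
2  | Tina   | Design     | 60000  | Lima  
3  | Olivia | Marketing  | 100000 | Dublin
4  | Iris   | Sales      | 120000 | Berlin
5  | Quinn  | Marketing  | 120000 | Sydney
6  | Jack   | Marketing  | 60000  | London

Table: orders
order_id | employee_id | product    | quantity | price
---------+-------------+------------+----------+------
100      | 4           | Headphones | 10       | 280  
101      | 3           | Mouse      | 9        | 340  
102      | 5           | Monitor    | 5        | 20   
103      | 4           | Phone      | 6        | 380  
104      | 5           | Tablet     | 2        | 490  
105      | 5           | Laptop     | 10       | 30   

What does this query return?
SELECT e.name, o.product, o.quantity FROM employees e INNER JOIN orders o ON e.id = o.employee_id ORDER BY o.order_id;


Joining employees.id = orders.employee_id:
  employee Iris (id=4) -> order Headphones
  employee Olivia (id=3) -> order Mouse
  employee Quinn (id=5) -> order Monitor
  employee Iris (id=4) -> order Phone
  employee Quinn (id=5) -> order Tablet
  employee Quinn (id=5) -> order Laptop


6 rows:
Iris, Headphones, 10
Olivia, Mouse, 9
Quinn, Monitor, 5
Iris, Phone, 6
Quinn, Tablet, 2
Quinn, Laptop, 10


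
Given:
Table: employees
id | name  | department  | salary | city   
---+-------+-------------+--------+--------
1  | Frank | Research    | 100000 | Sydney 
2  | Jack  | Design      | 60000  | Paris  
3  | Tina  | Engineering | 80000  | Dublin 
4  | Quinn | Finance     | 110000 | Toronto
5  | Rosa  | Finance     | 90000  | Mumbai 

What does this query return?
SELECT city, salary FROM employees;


Projecting columns: city, salary

5 rows:
Sydney, 100000
Paris, 60000
Dublin, 80000
Toronto, 110000
Mumbai, 90000


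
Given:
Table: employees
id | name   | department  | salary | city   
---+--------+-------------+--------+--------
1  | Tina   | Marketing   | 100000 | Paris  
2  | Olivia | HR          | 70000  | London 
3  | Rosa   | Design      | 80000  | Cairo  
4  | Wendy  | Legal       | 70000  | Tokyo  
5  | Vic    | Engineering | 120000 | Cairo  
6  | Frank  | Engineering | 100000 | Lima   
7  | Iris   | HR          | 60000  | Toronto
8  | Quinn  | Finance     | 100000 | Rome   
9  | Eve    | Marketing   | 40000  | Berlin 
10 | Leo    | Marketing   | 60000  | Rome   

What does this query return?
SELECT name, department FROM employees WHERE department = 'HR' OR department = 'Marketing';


Filtering: department = 'HR' OR 'Marketing'
Matching: 5 rows

5 rows:
Tina, Marketing
Olivia, HR
Iris, HR
Eve, Marketing
Leo, Marketing


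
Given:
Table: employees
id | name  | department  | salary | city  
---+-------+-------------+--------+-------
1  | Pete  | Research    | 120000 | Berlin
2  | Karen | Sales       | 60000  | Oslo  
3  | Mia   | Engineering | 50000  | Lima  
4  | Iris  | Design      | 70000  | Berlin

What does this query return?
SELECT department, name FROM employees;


Projecting columns: department, name

4 rows:
Research, Pete
Sales, Karen
Engineering, Mia
Design, Iris


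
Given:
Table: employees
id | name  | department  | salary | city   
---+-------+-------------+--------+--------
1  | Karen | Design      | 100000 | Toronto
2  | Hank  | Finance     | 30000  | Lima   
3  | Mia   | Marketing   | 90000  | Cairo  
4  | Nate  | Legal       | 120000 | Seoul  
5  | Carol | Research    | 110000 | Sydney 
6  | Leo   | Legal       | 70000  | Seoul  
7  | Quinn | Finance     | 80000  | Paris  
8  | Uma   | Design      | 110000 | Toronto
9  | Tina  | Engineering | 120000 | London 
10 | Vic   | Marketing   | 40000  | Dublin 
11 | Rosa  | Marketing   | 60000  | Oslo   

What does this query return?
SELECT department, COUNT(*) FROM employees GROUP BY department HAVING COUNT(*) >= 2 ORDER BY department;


Groups with count >= 2:
  Design: 2 -> PASS
  Finance: 2 -> PASS
  Legal: 2 -> PASS
  Marketing: 3 -> PASS
  Engineering: 1 -> filtered out
  Research: 1 -> filtered out


4 groups:
Design, 2
Finance, 2
Legal, 2
Marketing, 3


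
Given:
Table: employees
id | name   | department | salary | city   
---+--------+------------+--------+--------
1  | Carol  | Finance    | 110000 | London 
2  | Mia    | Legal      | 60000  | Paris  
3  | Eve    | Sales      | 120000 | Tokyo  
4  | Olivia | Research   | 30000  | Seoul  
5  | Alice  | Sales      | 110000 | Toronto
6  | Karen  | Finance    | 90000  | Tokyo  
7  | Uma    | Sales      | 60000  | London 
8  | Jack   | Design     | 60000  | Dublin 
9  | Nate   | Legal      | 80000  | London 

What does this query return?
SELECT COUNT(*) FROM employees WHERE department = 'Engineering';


Counting rows where department = 'Engineering'


0


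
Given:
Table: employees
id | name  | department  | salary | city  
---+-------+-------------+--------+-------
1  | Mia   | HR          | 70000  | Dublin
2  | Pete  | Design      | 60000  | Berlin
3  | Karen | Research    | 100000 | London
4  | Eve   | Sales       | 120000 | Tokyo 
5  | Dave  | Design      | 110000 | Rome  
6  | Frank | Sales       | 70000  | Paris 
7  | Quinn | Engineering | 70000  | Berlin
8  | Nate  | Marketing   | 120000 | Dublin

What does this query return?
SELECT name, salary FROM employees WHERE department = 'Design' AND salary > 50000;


Filtering: department = 'Design' AND salary > 50000
Matching: 2 rows

2 rows:
Pete, 60000
Dave, 110000


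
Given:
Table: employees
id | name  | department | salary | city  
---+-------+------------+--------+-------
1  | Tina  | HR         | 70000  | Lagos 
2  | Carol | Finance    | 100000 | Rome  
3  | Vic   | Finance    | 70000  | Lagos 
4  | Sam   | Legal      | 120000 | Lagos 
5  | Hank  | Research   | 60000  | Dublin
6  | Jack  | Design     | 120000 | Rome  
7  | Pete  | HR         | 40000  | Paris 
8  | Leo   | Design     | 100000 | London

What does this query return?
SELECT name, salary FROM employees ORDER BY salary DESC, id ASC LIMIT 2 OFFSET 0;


Sort by salary DESC (id ASC tiebreak), then skip 0 and take 2
Rows 1 through 2

2 rows:
Sam, 120000
Jack, 120000


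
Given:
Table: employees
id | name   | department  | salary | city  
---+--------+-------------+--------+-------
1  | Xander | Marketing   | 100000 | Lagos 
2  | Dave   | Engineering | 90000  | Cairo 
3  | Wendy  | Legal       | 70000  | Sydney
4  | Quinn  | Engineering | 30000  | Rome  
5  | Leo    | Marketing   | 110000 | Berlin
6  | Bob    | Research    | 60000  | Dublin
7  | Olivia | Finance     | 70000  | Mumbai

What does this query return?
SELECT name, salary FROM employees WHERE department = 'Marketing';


Filtering: department = 'Marketing'
Matching rows: 2

2 rows:
Xander, 100000
Leo, 110000


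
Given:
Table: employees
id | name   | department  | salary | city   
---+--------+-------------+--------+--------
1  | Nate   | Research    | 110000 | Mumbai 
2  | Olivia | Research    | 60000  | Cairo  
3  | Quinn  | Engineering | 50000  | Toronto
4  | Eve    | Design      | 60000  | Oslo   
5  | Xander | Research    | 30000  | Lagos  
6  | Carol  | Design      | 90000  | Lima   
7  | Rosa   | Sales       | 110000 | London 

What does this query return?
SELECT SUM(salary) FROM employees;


SUM(salary) = 110000 + 60000 + 50000 + 60000 + 30000 + 90000 + 110000 = 510000

510000


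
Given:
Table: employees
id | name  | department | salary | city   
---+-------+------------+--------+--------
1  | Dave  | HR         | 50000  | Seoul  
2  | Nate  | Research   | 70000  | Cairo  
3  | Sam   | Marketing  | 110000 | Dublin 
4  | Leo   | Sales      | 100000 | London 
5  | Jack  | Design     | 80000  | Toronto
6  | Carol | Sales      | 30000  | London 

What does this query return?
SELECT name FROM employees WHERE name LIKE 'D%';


LIKE 'D%' matches names starting with 'D'
Matching: 1

1 rows:
Dave


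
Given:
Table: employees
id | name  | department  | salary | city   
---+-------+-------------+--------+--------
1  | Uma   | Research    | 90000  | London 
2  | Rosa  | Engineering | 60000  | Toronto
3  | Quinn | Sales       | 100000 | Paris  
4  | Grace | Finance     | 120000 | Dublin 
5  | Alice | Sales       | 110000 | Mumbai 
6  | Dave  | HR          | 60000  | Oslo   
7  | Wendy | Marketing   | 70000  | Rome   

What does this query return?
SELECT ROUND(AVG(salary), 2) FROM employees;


SUM(salary) = 610000
COUNT = 7
ROUND(AVG, 2) = ROUND(610000 / 7, 2) = 87142.86

87142.86


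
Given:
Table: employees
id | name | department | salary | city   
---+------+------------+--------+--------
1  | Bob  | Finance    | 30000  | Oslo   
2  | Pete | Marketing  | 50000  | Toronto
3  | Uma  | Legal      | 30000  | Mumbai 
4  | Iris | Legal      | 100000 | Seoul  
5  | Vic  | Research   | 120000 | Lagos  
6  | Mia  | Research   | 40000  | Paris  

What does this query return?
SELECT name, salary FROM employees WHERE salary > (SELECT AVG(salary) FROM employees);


Subquery: AVG(salary) = 61666.67
Filtering: salary > 61666.67
  Iris (100000) -> MATCH
  Vic (120000) -> MATCH


2 rows:
Iris, 100000
Vic, 120000


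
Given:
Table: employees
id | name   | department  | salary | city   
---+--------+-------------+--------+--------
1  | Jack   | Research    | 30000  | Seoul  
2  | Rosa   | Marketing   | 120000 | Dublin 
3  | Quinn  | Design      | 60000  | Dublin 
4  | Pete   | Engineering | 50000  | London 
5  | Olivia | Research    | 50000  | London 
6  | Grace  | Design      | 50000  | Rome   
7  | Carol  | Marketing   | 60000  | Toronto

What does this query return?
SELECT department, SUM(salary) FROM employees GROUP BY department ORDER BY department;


Summing salary within each department:
  Design: 60000 + 50000 = 110000
  Engineering: 50000 = 50000
  Marketing: 120000 + 60000 = 180000
  Research: 30000 + 50000 = 80000


4 groups:
Design, 110000
Engineering, 50000
Marketing, 180000
Research, 80000


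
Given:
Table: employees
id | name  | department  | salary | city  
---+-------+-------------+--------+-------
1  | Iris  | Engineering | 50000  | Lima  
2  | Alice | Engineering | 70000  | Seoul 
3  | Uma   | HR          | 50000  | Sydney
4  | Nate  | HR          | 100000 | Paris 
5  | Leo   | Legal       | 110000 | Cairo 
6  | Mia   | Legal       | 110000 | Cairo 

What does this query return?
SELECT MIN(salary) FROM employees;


Salaries: 50000, 70000, 50000, 100000, 110000, 110000
MIN = 50000

50000


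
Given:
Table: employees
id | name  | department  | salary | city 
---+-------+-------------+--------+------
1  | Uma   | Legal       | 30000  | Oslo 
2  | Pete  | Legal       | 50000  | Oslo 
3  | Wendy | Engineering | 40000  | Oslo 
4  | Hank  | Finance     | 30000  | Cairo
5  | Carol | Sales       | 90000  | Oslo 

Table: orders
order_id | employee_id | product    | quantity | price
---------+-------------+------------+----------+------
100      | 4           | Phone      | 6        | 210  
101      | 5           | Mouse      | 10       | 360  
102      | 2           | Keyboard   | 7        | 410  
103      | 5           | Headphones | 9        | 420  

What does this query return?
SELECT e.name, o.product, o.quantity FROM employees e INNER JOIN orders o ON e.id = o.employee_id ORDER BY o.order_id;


Joining employees.id = orders.employee_id:
  employee Hank (id=4) -> order Phone
  employee Carol (id=5) -> order Mouse
  employee Pete (id=2) -> order Keyboard
  employee Carol (id=5) -> order Headphones


4 rows:
Hank, Phone, 6
Carol, Mouse, 10
Pete, Keyboard, 7
Carol, Headphones, 9


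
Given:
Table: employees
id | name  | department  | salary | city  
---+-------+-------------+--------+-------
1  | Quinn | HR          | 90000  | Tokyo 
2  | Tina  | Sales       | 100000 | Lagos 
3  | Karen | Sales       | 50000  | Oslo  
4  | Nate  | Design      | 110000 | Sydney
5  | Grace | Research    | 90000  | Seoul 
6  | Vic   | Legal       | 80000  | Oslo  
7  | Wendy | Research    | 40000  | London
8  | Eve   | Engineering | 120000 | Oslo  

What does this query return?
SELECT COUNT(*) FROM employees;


COUNT(*) counts all rows

8


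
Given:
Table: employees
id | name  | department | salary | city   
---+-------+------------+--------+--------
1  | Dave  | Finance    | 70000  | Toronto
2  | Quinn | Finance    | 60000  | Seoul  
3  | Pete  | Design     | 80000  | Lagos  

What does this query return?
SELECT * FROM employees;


SELECT * returns all 3 rows with all columns

3 rows:
1, Dave, Finance, 70000, Toronto
2, Quinn, Finance, 60000, Seoul
3, Pete, Design, 80000, Lagos


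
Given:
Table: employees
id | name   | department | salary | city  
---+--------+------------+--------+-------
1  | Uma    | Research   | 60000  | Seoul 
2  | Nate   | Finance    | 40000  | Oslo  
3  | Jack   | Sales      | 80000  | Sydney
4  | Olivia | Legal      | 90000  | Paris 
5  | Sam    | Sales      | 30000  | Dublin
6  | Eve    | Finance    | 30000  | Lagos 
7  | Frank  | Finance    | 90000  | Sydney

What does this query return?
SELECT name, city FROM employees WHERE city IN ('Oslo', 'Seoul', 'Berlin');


Filtering: city IN ('Oslo', 'Seoul', 'Berlin')
Matching: 2 rows

2 rows:
Uma, Seoul
Nate, Oslo


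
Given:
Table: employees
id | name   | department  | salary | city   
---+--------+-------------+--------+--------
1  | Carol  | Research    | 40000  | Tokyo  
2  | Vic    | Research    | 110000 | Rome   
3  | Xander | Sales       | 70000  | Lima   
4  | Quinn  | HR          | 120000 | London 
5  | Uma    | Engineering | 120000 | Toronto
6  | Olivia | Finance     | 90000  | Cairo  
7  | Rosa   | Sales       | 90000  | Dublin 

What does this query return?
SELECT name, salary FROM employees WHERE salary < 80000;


Filtering: salary < 80000
Matching: 2 rows

2 rows:
Carol, 40000
Xander, 70000


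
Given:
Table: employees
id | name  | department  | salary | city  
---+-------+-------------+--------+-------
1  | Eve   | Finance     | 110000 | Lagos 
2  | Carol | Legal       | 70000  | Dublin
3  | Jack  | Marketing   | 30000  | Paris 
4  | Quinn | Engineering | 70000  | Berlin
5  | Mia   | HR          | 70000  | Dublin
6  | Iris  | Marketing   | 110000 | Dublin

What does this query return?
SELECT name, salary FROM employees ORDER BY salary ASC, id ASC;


Sorting by salary ASC, then id ASC for ties

6 rows:
Jack, 30000
Carol, 70000
Quinn, 70000
Mia, 70000
Eve, 110000
Iris, 110000


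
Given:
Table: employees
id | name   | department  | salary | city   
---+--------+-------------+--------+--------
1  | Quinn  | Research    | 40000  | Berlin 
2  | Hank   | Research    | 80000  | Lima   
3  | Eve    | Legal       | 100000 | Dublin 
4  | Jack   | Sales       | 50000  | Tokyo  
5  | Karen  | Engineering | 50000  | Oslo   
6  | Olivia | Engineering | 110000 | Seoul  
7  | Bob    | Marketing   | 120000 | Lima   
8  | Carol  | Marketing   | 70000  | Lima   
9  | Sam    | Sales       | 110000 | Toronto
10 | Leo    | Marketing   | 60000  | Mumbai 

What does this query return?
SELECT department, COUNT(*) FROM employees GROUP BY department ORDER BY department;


Assigning each row to its department group:
  Quinn -> Research
  Hank -> Research
  Eve -> Legal
  Jack -> Sales
  Karen -> Engineering
  Olivia -> Engineering
  Bob -> Marketing
  Carol -> Marketing
  Sam -> Sales
  Leo -> Marketing


5 groups:
Engineering, 2
Legal, 1
Marketing, 3
Research, 2
Sales, 2


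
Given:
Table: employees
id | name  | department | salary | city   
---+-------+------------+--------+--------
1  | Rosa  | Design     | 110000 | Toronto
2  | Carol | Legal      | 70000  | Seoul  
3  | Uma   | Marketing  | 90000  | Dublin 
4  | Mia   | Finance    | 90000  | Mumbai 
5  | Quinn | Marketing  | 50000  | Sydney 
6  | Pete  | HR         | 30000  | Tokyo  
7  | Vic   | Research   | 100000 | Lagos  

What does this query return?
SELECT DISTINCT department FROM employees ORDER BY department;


All 'department' values (row order): Design, Legal, Marketing, Finance, Marketing, HR, Research
Removing duplicates leaves 6 unique value(s).

6 values:
Design
Finance
HR
Legal
Marketing
Research


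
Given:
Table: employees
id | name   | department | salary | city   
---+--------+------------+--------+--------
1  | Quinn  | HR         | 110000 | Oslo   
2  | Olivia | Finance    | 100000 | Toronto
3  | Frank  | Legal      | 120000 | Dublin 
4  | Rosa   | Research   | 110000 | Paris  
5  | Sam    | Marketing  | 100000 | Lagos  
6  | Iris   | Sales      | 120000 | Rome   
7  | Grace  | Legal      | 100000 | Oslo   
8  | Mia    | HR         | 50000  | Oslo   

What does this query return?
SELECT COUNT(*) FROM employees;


COUNT(*) counts all rows

8


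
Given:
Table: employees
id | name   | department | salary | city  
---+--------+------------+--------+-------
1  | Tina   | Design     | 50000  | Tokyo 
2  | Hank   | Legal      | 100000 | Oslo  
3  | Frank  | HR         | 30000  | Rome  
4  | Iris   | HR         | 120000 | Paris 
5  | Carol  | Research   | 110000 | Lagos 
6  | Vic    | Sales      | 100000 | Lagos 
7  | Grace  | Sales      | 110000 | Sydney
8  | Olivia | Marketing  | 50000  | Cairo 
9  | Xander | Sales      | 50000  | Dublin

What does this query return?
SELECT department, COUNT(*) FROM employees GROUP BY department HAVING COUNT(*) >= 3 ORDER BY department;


Groups with count >= 3:
  Sales: 3 -> PASS
  Design: 1 -> filtered out
  HR: 2 -> filtered out
  Legal: 1 -> filtered out
  Marketing: 1 -> filtered out
  Research: 1 -> filtered out


1 groups:
Sales, 3


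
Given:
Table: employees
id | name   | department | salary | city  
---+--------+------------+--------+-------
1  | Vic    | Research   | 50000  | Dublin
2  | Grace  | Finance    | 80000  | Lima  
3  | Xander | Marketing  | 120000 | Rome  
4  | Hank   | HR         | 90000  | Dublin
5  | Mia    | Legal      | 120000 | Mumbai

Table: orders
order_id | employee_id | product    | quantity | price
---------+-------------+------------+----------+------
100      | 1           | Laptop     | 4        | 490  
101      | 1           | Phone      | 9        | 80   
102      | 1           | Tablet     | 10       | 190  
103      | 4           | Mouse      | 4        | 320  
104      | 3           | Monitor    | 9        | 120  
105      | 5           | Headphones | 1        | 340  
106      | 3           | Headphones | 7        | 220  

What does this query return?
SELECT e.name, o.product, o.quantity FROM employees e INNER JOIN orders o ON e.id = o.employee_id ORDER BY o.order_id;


Joining employees.id = orders.employee_id:
  employee Vic (id=1) -> order Laptop
  employee Vic (id=1) -> order Phone
  employee Vic (id=1) -> order Tablet
  employee Hank (id=4) -> order Mouse
  employee Xander (id=3) -> order Monitor
  employee Mia (id=5) -> order Headphones
  employee Xander (id=3) -> order Headphones


7 rows:
Vic, Laptop, 4
Vic, Phone, 9
Vic, Tablet, 10
Hank, Mouse, 4
Xander, Monitor, 9
Mia, Headphones, 1
Xander, Headphones, 7


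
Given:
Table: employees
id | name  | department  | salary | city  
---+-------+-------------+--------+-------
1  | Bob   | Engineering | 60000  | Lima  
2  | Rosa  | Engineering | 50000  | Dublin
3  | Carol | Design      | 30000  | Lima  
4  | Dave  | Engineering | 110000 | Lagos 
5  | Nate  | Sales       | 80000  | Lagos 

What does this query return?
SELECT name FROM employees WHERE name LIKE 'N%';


LIKE 'N%' matches names starting with 'N'
Matching: 1

1 rows:
Nate


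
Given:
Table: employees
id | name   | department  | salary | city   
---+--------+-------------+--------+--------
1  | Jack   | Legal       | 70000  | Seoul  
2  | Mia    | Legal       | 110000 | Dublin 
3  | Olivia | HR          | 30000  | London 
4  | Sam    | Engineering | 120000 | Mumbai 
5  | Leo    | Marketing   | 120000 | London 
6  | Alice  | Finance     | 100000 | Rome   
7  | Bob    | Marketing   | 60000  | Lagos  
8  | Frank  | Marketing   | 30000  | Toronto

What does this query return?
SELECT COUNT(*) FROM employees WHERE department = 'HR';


Counting rows where department = 'HR'
  Olivia -> MATCH


1


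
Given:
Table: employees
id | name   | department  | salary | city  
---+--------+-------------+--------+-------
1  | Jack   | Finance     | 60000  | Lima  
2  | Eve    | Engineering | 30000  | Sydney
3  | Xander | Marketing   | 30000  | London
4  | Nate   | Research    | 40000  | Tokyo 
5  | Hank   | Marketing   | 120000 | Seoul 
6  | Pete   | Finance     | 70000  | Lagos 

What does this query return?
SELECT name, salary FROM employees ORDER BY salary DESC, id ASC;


Sorting by salary DESC, then id ASC for ties

6 rows:
Hank, 120000
Pete, 70000
Jack, 60000
Nate, 40000
Eve, 30000
Xander, 30000


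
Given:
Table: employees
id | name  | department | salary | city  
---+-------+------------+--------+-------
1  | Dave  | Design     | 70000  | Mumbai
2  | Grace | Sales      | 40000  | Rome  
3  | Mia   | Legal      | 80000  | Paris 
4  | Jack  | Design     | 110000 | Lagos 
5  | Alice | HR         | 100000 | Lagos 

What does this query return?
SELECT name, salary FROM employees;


Projecting columns: name, salary

5 rows:
Dave, 70000
Grace, 40000
Mia, 80000
Jack, 110000
Alice, 100000


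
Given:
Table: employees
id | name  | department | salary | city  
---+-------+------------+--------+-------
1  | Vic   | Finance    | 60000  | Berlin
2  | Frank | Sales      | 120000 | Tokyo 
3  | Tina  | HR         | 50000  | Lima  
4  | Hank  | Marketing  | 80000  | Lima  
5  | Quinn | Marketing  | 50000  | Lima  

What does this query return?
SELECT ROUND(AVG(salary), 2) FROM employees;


SUM(salary) = 360000
COUNT = 5
ROUND(AVG, 2) = ROUND(360000 / 5, 2) = 72000.0

72000.0


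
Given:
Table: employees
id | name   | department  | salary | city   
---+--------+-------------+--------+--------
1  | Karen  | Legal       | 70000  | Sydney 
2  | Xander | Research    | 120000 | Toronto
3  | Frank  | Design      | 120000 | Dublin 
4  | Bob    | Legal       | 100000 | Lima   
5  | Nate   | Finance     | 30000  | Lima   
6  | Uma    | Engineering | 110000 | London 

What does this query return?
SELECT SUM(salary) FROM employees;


SUM(salary) = 70000 + 120000 + 120000 + 100000 + 30000 + 110000 = 550000

550000


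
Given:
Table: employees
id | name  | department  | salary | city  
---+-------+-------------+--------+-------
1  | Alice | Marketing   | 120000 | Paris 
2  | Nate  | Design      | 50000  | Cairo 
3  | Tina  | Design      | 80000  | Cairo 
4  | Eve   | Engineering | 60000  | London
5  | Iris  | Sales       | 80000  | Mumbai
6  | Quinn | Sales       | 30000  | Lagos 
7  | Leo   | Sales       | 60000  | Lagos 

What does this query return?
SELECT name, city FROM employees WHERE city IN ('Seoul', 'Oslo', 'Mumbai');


Filtering: city IN ('Seoul', 'Oslo', 'Mumbai')
Matching: 1 rows

1 rows:
Iris, Mumbai
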